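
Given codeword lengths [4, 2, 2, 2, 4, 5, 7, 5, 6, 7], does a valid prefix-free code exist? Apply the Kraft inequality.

Kraft inequality: Σ 2^(-l_i) ≤ 1 for prefix-free code
Calculating: 2^(-4) + 2^(-2) + 2^(-2) + 2^(-2) + 2^(-4) + 2^(-5) + 2^(-7) + 2^(-5) + 2^(-6) + 2^(-7)
= 0.0625 + 0.25 + 0.25 + 0.25 + 0.0625 + 0.03125 + 0.0078125 + 0.03125 + 0.015625 + 0.0078125
= 0.9688
Since 0.9688 ≤ 1, prefix-free code exists


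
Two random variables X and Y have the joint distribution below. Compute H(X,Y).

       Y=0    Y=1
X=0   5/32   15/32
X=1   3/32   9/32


H(X,Y) = -Σ p(x,y) log₂ p(x,y)
  p(0,0)=5/32: -0.1562 × log₂(0.1562) = 0.4184
  p(0,1)=15/32: -0.4688 × log₂(0.4688) = 0.5124
  p(1,0)=3/32: -0.0938 × log₂(0.0938) = 0.3202
  p(1,1)=9/32: -0.2812 × log₂(0.2812) = 0.5147
H(X,Y) = 1.7657 bits


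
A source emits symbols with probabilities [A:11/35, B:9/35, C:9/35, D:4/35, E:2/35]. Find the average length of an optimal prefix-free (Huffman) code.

Huffman tree construction:
Combine smallest probabilities repeatedly
Resulting codes:
  A: 11 (length 2)
  B: 01 (length 2)
  C: 10 (length 2)
  D: 001 (length 3)
  E: 000 (length 3)
Average length = Σ p(s) × length(s) = 2.1714 bits


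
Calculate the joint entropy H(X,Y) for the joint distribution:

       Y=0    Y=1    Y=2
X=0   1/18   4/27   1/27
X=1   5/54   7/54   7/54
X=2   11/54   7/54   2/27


H(X,Y) = -Σ p(x,y) log₂ p(x,y)
  p(0,0)=1/18: -0.0556 × log₂(0.0556) = 0.2317
  p(0,1)=4/27: -0.1481 × log₂(0.1481) = 0.4081
  p(0,2)=1/27: -0.0370 × log₂(0.0370) = 0.1761
  p(1,0)=5/54: -0.0926 × log₂(0.0926) = 0.3179
  p(1,1)=7/54: -0.1296 × log₂(0.1296) = 0.3821
  p(1,2)=7/54: -0.1296 × log₂(0.1296) = 0.3821
  p(2,0)=11/54: -0.2037 × log₂(0.2037) = 0.4676
  p(2,1)=7/54: -0.1296 × log₂(0.1296) = 0.3821
  p(2,2)=2/27: -0.0741 × log₂(0.0741) = 0.2781
H(X,Y) = 3.0258 bits


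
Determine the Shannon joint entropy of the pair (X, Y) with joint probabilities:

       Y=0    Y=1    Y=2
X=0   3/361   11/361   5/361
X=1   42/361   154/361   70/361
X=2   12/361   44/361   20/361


H(X,Y) = -Σ p(x,y) log₂ p(x,y)
  p(0,0)=3/361: -0.0083 × log₂(0.0083) = 0.0574
  p(0,1)=11/361: -0.0305 × log₂(0.0305) = 0.1535
  p(0,2)=5/361: -0.0139 × log₂(0.0139) = 0.0855
  p(1,0)=42/361: -0.1163 × log₂(0.1163) = 0.3611
  p(1,1)=154/361: -0.4266 × log₂(0.4266) = 0.5243
  p(1,2)=70/361: -0.1939 × log₂(0.1939) = 0.4589
  p(2,0)=12/361: -0.0332 × log₂(0.0332) = 0.1632
  p(2,1)=44/361: -0.1219 × log₂(0.1219) = 0.3701
  p(2,2)=20/361: -0.0554 × log₂(0.0554) = 0.2312
H(X,Y) = 2.4053 bits


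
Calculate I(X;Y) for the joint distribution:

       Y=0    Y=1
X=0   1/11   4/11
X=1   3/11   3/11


H(X) = 0.9940, H(Y) = 0.9457, H(X,Y) = 1.8676
I(X;Y) = H(X) + H(Y) - H(X,Y) = 0.0721 bits


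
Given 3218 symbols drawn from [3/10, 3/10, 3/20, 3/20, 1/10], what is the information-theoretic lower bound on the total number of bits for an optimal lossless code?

Entropy H = 2.1955 bits/symbol
Minimum bits = H × n = 2.1955 × 3218
= 7065.00 bits


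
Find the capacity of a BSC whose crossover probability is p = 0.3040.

For BSC with error probability p:
C = 1 - H(p) where H(p) is binary entropy
H(0.3040) = -0.3040 × log₂(0.3040) - 0.6960 × log₂(0.6960)
H(p) = 0.8861
C = 1 - 0.8861 = 0.1139 bits/use


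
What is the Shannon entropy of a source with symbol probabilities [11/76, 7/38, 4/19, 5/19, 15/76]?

H(X) = -Σ p(x) log₂ p(x)
  -11/76 × log₂(11/76) = 0.4036
  -7/38 × log₂(7/38) = 0.4496
  -4/19 × log₂(4/19) = 0.4732
  -5/19 × log₂(5/19) = 0.5068
  -15/76 × log₂(15/76) = 0.4620
H(X) = 2.2953 bits


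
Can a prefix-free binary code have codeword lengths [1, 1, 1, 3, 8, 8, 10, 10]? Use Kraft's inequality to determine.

Kraft inequality: Σ 2^(-l_i) ≤ 1 for prefix-free code
Calculating: 2^(-1) + 2^(-1) + 2^(-1) + 2^(-3) + 2^(-8) + 2^(-8) + 2^(-10) + 2^(-10)
= 0.5 + 0.5 + 0.5 + 0.125 + 0.00390625 + 0.00390625 + 0.0009765625 + 0.0009765625
= 1.6348
Since 1.6348 > 1, prefix-free code does not exist


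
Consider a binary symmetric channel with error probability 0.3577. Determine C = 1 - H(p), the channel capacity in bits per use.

For BSC with error probability p:
C = 1 - H(p) where H(p) is binary entropy
H(0.3577) = -0.3577 × log₂(0.3577) - 0.6423 × log₂(0.6423)
H(p) = 0.9408
C = 1 - 0.9408 = 0.0592 bits/use


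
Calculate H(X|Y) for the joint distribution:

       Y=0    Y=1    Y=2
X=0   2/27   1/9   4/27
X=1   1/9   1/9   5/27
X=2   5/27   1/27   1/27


H(X|Y) = Σ_y p(y) H(X|Y=y)
  p(Y=0) = 10/27, H(X|Y=0) = 1.4855
  p(Y=1) = 7/27, H(X|Y=1) = 1.4488
  p(Y=2) = 10/27, H(X|Y=2) = 1.3610
H(X|Y) = 0.3704×1.4855 + 0.2593×1.4488 + 0.3704×1.3610 = 1.4299 bits


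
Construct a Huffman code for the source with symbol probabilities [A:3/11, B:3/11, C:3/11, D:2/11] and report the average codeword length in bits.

Huffman tree construction:
Combine smallest probabilities repeatedly
Resulting codes:
  A: 01 (length 2)
  B: 10 (length 2)
  C: 11 (length 2)
  D: 00 (length 2)
Average length = Σ p(s) × length(s) = 2.0000 bits


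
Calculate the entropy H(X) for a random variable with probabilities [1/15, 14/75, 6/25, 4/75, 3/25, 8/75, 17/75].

H(X) = -Σ p(x) log₂ p(x)
  -1/15 × log₂(1/15) = 0.2605
  -14/75 × log₂(14/75) = 0.4520
  -6/25 × log₂(6/25) = 0.4941
  -4/75 × log₂(4/75) = 0.2255
  -3/25 × log₂(3/25) = 0.3671
  -8/75 × log₂(8/75) = 0.3444
  -17/75 × log₂(17/75) = 0.4854
H(X) = 2.6290 bits


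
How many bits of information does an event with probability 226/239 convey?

Information content I(x) = -log₂(p(x))
I = -log₂(226/239) = -log₂(0.9456)
I = 0.0807 bits


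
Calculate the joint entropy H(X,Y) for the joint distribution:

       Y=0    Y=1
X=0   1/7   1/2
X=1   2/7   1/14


H(X,Y) = -Σ p(x,y) log₂ p(x,y)
  p(0,0)=1/7: -0.1429 × log₂(0.1429) = 0.4011
  p(0,1)=1/2: -0.5000 × log₂(0.5000) = 0.5000
  p(1,0)=2/7: -0.2857 × log₂(0.2857) = 0.5164
  p(1,1)=1/14: -0.0714 × log₂(0.0714) = 0.2720
H(X,Y) = 1.6894 bits


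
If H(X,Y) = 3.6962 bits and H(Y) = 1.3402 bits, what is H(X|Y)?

Chain rule: H(X,Y) = H(X|Y) + H(Y)
H(X|Y) = H(X,Y) - H(Y) = 3.6962 - 1.3402 = 2.356 bits


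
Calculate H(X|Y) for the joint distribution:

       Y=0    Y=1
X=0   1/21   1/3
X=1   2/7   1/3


H(X|Y) = Σ_y p(y) H(X|Y=y)
  p(Y=0) = 1/3, H(X|Y=0) = 0.5917
  p(Y=1) = 2/3, H(X|Y=1) = 1.0000
H(X|Y) = 0.3333×0.5917 + 0.6667×1.0000 = 0.8639 bits


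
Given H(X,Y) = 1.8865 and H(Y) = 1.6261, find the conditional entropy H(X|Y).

Chain rule: H(X,Y) = H(X|Y) + H(Y)
H(X|Y) = H(X,Y) - H(Y) = 1.8865 - 1.6261 = 0.2604 bits


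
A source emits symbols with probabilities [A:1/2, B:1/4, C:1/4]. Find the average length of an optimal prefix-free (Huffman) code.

Huffman tree construction:
Combine smallest probabilities repeatedly
Resulting codes:
  A: 0 (length 1)
  B: 10 (length 2)
  C: 11 (length 2)
Average length = Σ p(s) × length(s) = 1.5000 bits


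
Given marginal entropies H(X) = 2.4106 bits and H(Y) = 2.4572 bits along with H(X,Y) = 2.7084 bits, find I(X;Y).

I(X;Y) = H(X) + H(Y) - H(X,Y)
I(X;Y) = 2.4106 + 2.4572 - 2.7084 = 2.1594 bits


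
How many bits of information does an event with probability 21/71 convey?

Information content I(x) = -log₂(p(x))
I = -log₂(21/71) = -log₂(0.2958)
I = 1.7574 bits


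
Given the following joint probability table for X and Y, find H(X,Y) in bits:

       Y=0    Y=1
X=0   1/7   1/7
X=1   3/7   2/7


H(X,Y) = -Σ p(x,y) log₂ p(x,y)
  p(0,0)=1/7: -0.1429 × log₂(0.1429) = 0.4011
  p(0,1)=1/7: -0.1429 × log₂(0.1429) = 0.4011
  p(1,0)=3/7: -0.4286 × log₂(0.4286) = 0.5239
  p(1,1)=2/7: -0.2857 × log₂(0.2857) = 0.5164
H(X,Y) = 1.8424 bits


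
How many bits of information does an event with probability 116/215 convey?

Information content I(x) = -log₂(p(x))
I = -log₂(116/215) = -log₂(0.5395)
I = 0.8902 bits


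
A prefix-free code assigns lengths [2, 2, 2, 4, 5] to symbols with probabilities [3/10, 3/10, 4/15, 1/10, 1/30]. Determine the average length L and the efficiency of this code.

Average length L = Σ p_i × l_i = 2.3000 bits
Entropy H = 2.0464 bits
Efficiency η = H/L × 100% = 88.98%


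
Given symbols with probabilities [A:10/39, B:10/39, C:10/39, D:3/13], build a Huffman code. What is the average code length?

Huffman tree construction:
Combine smallest probabilities repeatedly
Resulting codes:
  A: 01 (length 2)
  B: 10 (length 2)
  C: 11 (length 2)
  D: 00 (length 2)
Average length = Σ p(s) × length(s) = 2.0000 bits


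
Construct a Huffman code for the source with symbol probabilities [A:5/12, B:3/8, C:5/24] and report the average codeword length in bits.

Huffman tree construction:
Combine smallest probabilities repeatedly
Resulting codes:
  A: 0 (length 1)
  B: 11 (length 2)
  C: 10 (length 2)
Average length = Σ p(s) × length(s) = 1.5833 bits


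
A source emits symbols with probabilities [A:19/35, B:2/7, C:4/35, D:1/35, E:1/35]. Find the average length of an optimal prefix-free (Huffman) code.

Huffman tree construction:
Combine smallest probabilities repeatedly
Resulting codes:
  A: 1 (length 1)
  B: 01 (length 2)
  C: 001 (length 3)
  D: 0000 (length 4)
  E: 0001 (length 4)
Average length = Σ p(s) × length(s) = 1.6857 bits


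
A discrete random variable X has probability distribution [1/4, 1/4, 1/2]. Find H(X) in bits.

H(X) = -Σ p(x) log₂ p(x)
  -1/4 × log₂(1/4) = 0.5000
  -1/4 × log₂(1/4) = 0.5000
  -1/2 × log₂(1/2) = 0.5000
H(X) = 1.5000 bits


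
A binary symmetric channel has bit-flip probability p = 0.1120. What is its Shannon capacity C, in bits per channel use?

For BSC with error probability p:
C = 1 - H(p) where H(p) is binary entropy
H(0.1120) = -0.1120 × log₂(0.1120) - 0.8880 × log₂(0.8880)
H(p) = 0.5059
C = 1 - 0.5059 = 0.4941 bits/use


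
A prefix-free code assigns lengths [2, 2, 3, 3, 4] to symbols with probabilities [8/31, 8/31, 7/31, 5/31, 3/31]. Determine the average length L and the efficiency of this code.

Average length L = Σ p_i × l_i = 2.5806 bits
Entropy H = 2.2440 bits
Efficiency η = H/L × 100% = 86.96%


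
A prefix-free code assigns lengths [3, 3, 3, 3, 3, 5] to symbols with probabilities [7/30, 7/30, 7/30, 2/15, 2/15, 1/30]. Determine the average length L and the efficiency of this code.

Average length L = Σ p_i × l_i = 3.0667 bits
Entropy H = 2.4084 bits
Efficiency η = H/L × 100% = 78.54%


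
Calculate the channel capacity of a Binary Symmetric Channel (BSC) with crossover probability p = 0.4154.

For BSC with error probability p:
C = 1 - H(p) where H(p) is binary entropy
H(0.4154) = -0.4154 × log₂(0.4154) - 0.5846 × log₂(0.5846)
H(p) = 0.9792
C = 1 - 0.9792 = 0.0208 bits/use


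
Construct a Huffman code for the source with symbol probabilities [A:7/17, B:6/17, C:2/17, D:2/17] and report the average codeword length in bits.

Huffman tree construction:
Combine smallest probabilities repeatedly
Resulting codes:
  A: 0 (length 1)
  B: 11 (length 2)
  C: 100 (length 3)
  D: 101 (length 3)
Average length = Σ p(s) × length(s) = 1.8235 bits


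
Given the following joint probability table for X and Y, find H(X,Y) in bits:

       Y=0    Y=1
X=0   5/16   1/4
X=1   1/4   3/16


H(X,Y) = -Σ p(x,y) log₂ p(x,y)
  p(0,0)=5/16: -0.3125 × log₂(0.3125) = 0.5244
  p(0,1)=1/4: -0.2500 × log₂(0.2500) = 0.5000
  p(1,0)=1/4: -0.2500 × log₂(0.2500) = 0.5000
  p(1,1)=3/16: -0.1875 × log₂(0.1875) = 0.4528
H(X,Y) = 1.9772 bits


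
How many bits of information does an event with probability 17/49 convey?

Information content I(x) = -log₂(p(x))
I = -log₂(17/49) = -log₂(0.3469)
I = 1.5272 bits


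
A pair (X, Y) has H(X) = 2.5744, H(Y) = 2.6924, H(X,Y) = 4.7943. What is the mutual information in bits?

I(X;Y) = H(X) + H(Y) - H(X,Y)
I(X;Y) = 2.5744 + 2.6924 - 4.7943 = 0.4725 bits


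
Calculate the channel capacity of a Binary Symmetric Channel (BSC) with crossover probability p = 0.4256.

For BSC with error probability p:
C = 1 - H(p) where H(p) is binary entropy
H(0.4256) = -0.4256 × log₂(0.4256) - 0.5744 × log₂(0.5744)
H(p) = 0.9840
C = 1 - 0.9840 = 0.0160 bits/use


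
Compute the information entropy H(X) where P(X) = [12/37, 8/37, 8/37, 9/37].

H(X) = -Σ p(x) log₂ p(x)
  -12/37 × log₂(12/37) = 0.5269
  -8/37 × log₂(8/37) = 0.4777
  -8/37 × log₂(8/37) = 0.4777
  -9/37 × log₂(9/37) = 0.4961
H(X) = 1.9784 bits


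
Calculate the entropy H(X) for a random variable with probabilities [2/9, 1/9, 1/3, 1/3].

H(X) = -Σ p(x) log₂ p(x)
  -2/9 × log₂(2/9) = 0.4822
  -1/9 × log₂(1/9) = 0.3522
  -1/3 × log₂(1/3) = 0.5283
  -1/3 × log₂(1/3) = 0.5283
H(X) = 1.8911 bits


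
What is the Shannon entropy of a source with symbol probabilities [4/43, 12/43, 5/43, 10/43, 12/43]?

H(X) = -Σ p(x) log₂ p(x)
  -4/43 × log₂(4/43) = 0.3187
  -12/43 × log₂(12/43) = 0.5139
  -5/43 × log₂(5/43) = 0.3610
  -10/43 × log₂(10/43) = 0.4894
  -12/43 × log₂(12/43) = 0.5139
H(X) = 2.1968 bits


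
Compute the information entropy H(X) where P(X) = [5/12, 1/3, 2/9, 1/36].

H(X) = -Σ p(x) log₂ p(x)
  -5/12 × log₂(5/12) = 0.5263
  -1/3 × log₂(1/3) = 0.5283
  -2/9 × log₂(2/9) = 0.4822
  -1/36 × log₂(1/36) = 0.1436
H(X) = 1.6804 bits


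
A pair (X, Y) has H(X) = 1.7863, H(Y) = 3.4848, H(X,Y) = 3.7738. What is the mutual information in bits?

I(X;Y) = H(X) + H(Y) - H(X,Y)
I(X;Y) = 1.7863 + 3.4848 - 3.7738 = 1.4973 bits


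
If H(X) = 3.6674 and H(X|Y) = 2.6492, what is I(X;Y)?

I(X;Y) = H(X) - H(X|Y)
I(X;Y) = 3.6674 - 2.6492 = 1.0182 bits


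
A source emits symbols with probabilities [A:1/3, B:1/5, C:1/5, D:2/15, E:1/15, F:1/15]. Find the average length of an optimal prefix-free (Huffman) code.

Huffman tree construction:
Combine smallest probabilities repeatedly
Resulting codes:
  A: 11 (length 2)
  B: 00 (length 2)
  C: 01 (length 2)
  D: 100 (length 3)
  E: 1010 (length 4)
  F: 1011 (length 4)
Average length = Σ p(s) × length(s) = 2.4000 bits


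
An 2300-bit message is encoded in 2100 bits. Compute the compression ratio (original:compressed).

Compression ratio = Original / Compressed
= 2300 / 2100 = 1.10:1


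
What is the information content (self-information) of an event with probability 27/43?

Information content I(x) = -log₂(p(x))
I = -log₂(27/43) = -log₂(0.6279)
I = 0.6714 bits


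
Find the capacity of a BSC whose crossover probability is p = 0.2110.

For BSC with error probability p:
C = 1 - H(p) where H(p) is binary entropy
H(0.2110) = -0.2110 × log₂(0.2110) - 0.7890 × log₂(0.7890)
H(p) = 0.7434
C = 1 - 0.7434 = 0.2566 bits/use


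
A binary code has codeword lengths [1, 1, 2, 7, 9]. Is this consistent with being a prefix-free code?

Kraft inequality: Σ 2^(-l_i) ≤ 1 for prefix-free code
Calculating: 2^(-1) + 2^(-1) + 2^(-2) + 2^(-7) + 2^(-9)
= 0.5 + 0.5 + 0.25 + 0.0078125 + 0.001953125
= 1.2598
Since 1.2598 > 1, prefix-free code does not exist


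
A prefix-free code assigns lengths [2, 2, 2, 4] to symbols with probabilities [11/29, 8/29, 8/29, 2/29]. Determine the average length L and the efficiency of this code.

Average length L = Σ p_i × l_i = 2.1379 bits
Entropy H = 1.8216 bits
Efficiency η = H/L × 100% = 85.21%


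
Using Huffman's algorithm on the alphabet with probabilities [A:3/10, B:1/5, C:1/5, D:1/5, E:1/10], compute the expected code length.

Huffman tree construction:
Combine smallest probabilities repeatedly
Resulting codes:
  A: 10 (length 2)
  B: 111 (length 3)
  C: 00 (length 2)
  D: 01 (length 2)
  E: 110 (length 3)
Average length = Σ p(s) × length(s) = 2.3000 bits


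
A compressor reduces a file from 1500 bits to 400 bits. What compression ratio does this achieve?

Compression ratio = Original / Compressed
= 1500 / 400 = 3.75:1


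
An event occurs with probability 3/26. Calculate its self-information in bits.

Information content I(x) = -log₂(p(x))
I = -log₂(3/26) = -log₂(0.1154)
I = 3.1155 bits


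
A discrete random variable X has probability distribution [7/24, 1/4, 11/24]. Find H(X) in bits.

H(X) = -Σ p(x) log₂ p(x)
  -7/24 × log₂(7/24) = 0.5185
  -1/4 × log₂(1/4) = 0.5000
  -11/24 × log₂(11/24) = 0.5159
H(X) = 1.5343 bits


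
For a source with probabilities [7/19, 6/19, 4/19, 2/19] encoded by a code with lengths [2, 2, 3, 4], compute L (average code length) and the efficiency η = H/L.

Average length L = Σ p_i × l_i = 2.4211 bits
Entropy H = 1.8710 bits
Efficiency η = H/L × 100% = 77.28%


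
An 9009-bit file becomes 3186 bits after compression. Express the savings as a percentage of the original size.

Space savings = (1 - Compressed/Original) × 100%
= (1 - 3186/9009) × 100%
= 64.64%


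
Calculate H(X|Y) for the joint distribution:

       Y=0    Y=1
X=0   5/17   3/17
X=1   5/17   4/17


H(X|Y) = Σ_y p(y) H(X|Y=y)
  p(Y=0) = 10/17, H(X|Y=0) = 1.0000
  p(Y=1) = 7/17, H(X|Y=1) = 0.9852
H(X|Y) = 0.5882×1.0000 + 0.4118×0.9852 = 0.9939 bits


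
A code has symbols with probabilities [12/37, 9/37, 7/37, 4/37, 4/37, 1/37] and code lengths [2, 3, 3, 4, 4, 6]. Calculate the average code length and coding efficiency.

Average length L = Σ p_i × l_i = 2.9730 bits
Entropy H = 2.3121 bits
Efficiency η = H/L × 100% = 77.77%


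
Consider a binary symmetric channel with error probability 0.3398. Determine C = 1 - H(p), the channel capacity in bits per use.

For BSC with error probability p:
C = 1 - H(p) where H(p) is binary entropy
H(0.3398) = -0.3398 × log₂(0.3398) - 0.6602 × log₂(0.6602)
H(p) = 0.9246
C = 1 - 0.9246 = 0.0754 bits/use


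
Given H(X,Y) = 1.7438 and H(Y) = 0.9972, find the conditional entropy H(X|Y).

Chain rule: H(X,Y) = H(X|Y) + H(Y)
H(X|Y) = H(X,Y) - H(Y) = 1.7438 - 0.9972 = 0.7466 bits


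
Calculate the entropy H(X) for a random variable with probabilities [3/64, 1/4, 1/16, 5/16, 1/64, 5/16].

H(X) = -Σ p(x) log₂ p(x)
  -3/64 × log₂(3/64) = 0.2070
  -1/4 × log₂(1/4) = 0.5000
  -1/16 × log₂(1/16) = 0.2500
  -5/16 × log₂(5/16) = 0.5244
  -1/64 × log₂(1/64) = 0.0938
  -5/16 × log₂(5/16) = 0.5244
H(X) = 2.0995 bits


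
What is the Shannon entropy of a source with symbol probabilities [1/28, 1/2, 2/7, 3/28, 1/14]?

H(X) = -Σ p(x) log₂ p(x)
  -1/28 × log₂(1/28) = 0.1717
  -1/2 × log₂(1/2) = 0.5000
  -2/7 × log₂(2/7) = 0.5164
  -3/28 × log₂(3/28) = 0.3453
  -1/14 × log₂(1/14) = 0.2720
H(X) = 1.8053 bits


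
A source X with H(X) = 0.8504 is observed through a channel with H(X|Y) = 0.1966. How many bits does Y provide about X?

I(X;Y) = H(X) - H(X|Y)
I(X;Y) = 0.8504 - 0.1966 = 0.6538 bits


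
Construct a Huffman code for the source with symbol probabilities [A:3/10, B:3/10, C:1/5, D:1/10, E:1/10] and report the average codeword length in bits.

Huffman tree construction:
Combine smallest probabilities repeatedly
Resulting codes:
  A: 10 (length 2)
  B: 11 (length 2)
  C: 00 (length 2)
  D: 010 (length 3)
  E: 011 (length 3)
Average length = Σ p(s) × length(s) = 2.2000 bits


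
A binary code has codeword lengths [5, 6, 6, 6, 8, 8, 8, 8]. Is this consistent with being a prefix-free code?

Kraft inequality: Σ 2^(-l_i) ≤ 1 for prefix-free code
Calculating: 2^(-5) + 2^(-6) + 2^(-6) + 2^(-6) + 2^(-8) + 2^(-8) + 2^(-8) + 2^(-8)
= 0.03125 + 0.015625 + 0.015625 + 0.015625 + 0.00390625 + 0.00390625 + 0.00390625 + 0.00390625
= 0.0938
Since 0.0938 ≤ 1, prefix-free code exists


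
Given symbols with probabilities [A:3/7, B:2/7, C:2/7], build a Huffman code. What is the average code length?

Huffman tree construction:
Combine smallest probabilities repeatedly
Resulting codes:
  A: 0 (length 1)
  B: 10 (length 2)
  C: 11 (length 2)
Average length = Σ p(s) × length(s) = 1.5714 bits


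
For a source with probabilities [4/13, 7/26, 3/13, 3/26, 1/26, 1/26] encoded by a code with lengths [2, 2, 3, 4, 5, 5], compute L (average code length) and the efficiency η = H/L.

Average length L = Σ p_i × l_i = 2.6923 bits
Entropy H = 2.2421 bits
Efficiency η = H/L × 100% = 83.28%


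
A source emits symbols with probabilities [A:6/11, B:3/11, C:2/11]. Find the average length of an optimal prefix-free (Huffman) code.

Huffman tree construction:
Combine smallest probabilities repeatedly
Resulting codes:
  A: 1 (length 1)
  B: 01 (length 2)
  C: 00 (length 2)
Average length = Σ p(s) × length(s) = 1.4545 bits


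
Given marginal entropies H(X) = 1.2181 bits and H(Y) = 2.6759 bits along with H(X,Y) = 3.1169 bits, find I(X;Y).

I(X;Y) = H(X) + H(Y) - H(X,Y)
I(X;Y) = 1.2181 + 2.6759 - 3.1169 = 0.7771 bits


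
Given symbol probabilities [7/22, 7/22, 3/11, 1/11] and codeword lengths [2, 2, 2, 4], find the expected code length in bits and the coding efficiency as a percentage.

Average length L = Σ p_i × l_i = 2.1818 bits
Entropy H = 1.8770 bits
Efficiency η = H/L × 100% = 86.03%


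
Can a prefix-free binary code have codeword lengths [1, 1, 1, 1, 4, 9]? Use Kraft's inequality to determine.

Kraft inequality: Σ 2^(-l_i) ≤ 1 for prefix-free code
Calculating: 2^(-1) + 2^(-1) + 2^(-1) + 2^(-1) + 2^(-4) + 2^(-9)
= 0.5 + 0.5 + 0.5 + 0.5 + 0.0625 + 0.001953125
= 2.0645
Since 2.0645 > 1, prefix-free code does not exist


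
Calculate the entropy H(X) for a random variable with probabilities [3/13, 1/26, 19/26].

H(X) = -Σ p(x) log₂ p(x)
  -3/13 × log₂(3/13) = 0.4882
  -1/26 × log₂(1/26) = 0.1808
  -19/26 × log₂(19/26) = 0.3307
H(X) = 0.9997 bits


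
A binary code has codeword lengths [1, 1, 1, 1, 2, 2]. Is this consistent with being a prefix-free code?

Kraft inequality: Σ 2^(-l_i) ≤ 1 for prefix-free code
Calculating: 2^(-1) + 2^(-1) + 2^(-1) + 2^(-1) + 2^(-2) + 2^(-2)
= 0.5 + 0.5 + 0.5 + 0.5 + 0.25 + 0.25
= 2.5000
Since 2.5000 > 1, prefix-free code does not exist


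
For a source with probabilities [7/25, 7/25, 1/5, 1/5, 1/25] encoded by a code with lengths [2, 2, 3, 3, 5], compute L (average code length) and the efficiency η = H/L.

Average length L = Σ p_i × l_i = 2.5200 bits
Entropy H = 2.1430 bits
Efficiency η = H/L × 100% = 85.04%


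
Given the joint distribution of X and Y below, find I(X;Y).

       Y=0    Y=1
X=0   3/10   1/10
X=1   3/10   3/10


H(X) = 0.9710, H(Y) = 0.9710, H(X,Y) = 1.8955
I(X;Y) = H(X) + H(Y) - H(X,Y) = 0.0464 bits


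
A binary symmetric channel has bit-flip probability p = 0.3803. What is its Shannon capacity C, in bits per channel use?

For BSC with error probability p:
C = 1 - H(p) where H(p) is binary entropy
H(0.3803) = -0.3803 × log₂(0.3803) - 0.6197 × log₂(0.6197)
H(p) = 0.9583
C = 1 - 0.9583 = 0.0417 bits/use


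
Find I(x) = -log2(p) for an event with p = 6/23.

Information content I(x) = -log₂(p(x))
I = -log₂(6/23) = -log₂(0.2609)
I = 1.9386 bits


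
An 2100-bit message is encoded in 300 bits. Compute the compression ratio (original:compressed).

Compression ratio = Original / Compressed
= 2100 / 300 = 7.00:1


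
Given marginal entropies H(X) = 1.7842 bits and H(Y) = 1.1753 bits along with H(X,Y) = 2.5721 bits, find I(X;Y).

I(X;Y) = H(X) + H(Y) - H(X,Y)
I(X;Y) = 1.7842 + 1.1753 - 2.5721 = 0.3874 bits


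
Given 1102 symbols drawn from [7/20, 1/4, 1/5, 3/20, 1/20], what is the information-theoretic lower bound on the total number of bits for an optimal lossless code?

Entropy H = 2.1211 bits/symbol
Minimum bits = H × n = 2.1211 × 1102
= 2337.48 bits


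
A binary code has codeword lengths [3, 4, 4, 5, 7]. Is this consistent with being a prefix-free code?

Kraft inequality: Σ 2^(-l_i) ≤ 1 for prefix-free code
Calculating: 2^(-3) + 2^(-4) + 2^(-4) + 2^(-5) + 2^(-7)
= 0.125 + 0.0625 + 0.0625 + 0.03125 + 0.0078125
= 0.2891
Since 0.2891 ≤ 1, prefix-free code exists


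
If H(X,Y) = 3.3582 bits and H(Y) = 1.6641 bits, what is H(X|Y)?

Chain rule: H(X,Y) = H(X|Y) + H(Y)
H(X|Y) = H(X,Y) - H(Y) = 3.3582 - 1.6641 = 1.6941 bits


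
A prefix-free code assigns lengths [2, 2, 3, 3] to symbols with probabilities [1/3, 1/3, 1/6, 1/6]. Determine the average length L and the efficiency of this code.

Average length L = Σ p_i × l_i = 2.3333 bits
Entropy H = 1.9183 bits
Efficiency η = H/L × 100% = 82.21%


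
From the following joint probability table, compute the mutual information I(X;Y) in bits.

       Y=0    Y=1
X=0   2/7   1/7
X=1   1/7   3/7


H(X) = 0.9852, H(Y) = 0.9852, H(X,Y) = 1.8424
I(X;Y) = H(X) + H(Y) - H(X,Y) = 0.1281 bits


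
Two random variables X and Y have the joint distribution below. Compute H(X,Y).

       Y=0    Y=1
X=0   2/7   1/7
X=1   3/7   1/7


H(X,Y) = -Σ p(x,y) log₂ p(x,y)
  p(0,0)=2/7: -0.2857 × log₂(0.2857) = 0.5164
  p(0,1)=1/7: -0.1429 × log₂(0.1429) = 0.4011
  p(1,0)=3/7: -0.4286 × log₂(0.4286) = 0.5239
  p(1,1)=1/7: -0.1429 × log₂(0.1429) = 0.4011
H(X,Y) = 1.8424 bits


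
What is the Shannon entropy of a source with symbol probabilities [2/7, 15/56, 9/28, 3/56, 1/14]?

H(X) = -Σ p(x) log₂ p(x)
  -2/7 × log₂(2/7) = 0.5164
  -15/56 × log₂(15/56) = 0.5091
  -9/28 × log₂(9/28) = 0.5263
  -3/56 × log₂(3/56) = 0.2262
  -1/14 × log₂(1/14) = 0.2720
H(X) = 2.0499 bits


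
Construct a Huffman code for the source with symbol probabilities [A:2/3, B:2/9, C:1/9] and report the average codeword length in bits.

Huffman tree construction:
Combine smallest probabilities repeatedly
Resulting codes:
  A: 1 (length 1)
  B: 01 (length 2)
  C: 00 (length 2)
Average length = Σ p(s) × length(s) = 1.3333 bits


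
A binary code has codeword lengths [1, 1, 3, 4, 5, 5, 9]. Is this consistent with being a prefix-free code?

Kraft inequality: Σ 2^(-l_i) ≤ 1 for prefix-free code
Calculating: 2^(-1) + 2^(-1) + 2^(-3) + 2^(-4) + 2^(-5) + 2^(-5) + 2^(-9)
= 0.5 + 0.5 + 0.125 + 0.0625 + 0.03125 + 0.03125 + 0.001953125
= 1.2520
Since 1.2520 > 1, prefix-free code does not exist


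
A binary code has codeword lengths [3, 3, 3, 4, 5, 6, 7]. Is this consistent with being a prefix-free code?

Kraft inequality: Σ 2^(-l_i) ≤ 1 for prefix-free code
Calculating: 2^(-3) + 2^(-3) + 2^(-3) + 2^(-4) + 2^(-5) + 2^(-6) + 2^(-7)
= 0.125 + 0.125 + 0.125 + 0.0625 + 0.03125 + 0.015625 + 0.0078125
= 0.4922
Since 0.4922 ≤ 1, prefix-free code exists


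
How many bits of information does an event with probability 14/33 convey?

Information content I(x) = -log₂(p(x))
I = -log₂(14/33) = -log₂(0.4242)
I = 1.2370 bits


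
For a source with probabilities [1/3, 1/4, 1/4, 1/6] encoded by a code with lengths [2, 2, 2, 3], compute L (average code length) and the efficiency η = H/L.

Average length L = Σ p_i × l_i = 2.1667 bits
Entropy H = 1.9591 bits
Efficiency η = H/L × 100% = 90.42%


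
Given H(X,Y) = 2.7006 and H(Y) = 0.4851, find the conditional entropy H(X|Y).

Chain rule: H(X,Y) = H(X|Y) + H(Y)
H(X|Y) = H(X,Y) - H(Y) = 2.7006 - 0.4851 = 2.2155 bits


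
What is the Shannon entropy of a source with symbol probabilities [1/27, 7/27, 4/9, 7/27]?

H(X) = -Σ p(x) log₂ p(x)
  -1/27 × log₂(1/27) = 0.1761
  -7/27 × log₂(7/27) = 0.5049
  -4/9 × log₂(4/9) = 0.5200
  -7/27 × log₂(7/27) = 0.5049
H(X) = 1.7059 bits


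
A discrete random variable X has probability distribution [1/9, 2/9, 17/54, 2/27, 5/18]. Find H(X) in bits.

H(X) = -Σ p(x) log₂ p(x)
  -1/9 × log₂(1/9) = 0.3522
  -2/9 × log₂(2/9) = 0.4822
  -17/54 × log₂(17/54) = 0.5249
  -2/27 × log₂(2/27) = 0.2781
  -5/18 × log₂(5/18) = 0.5133
H(X) = 2.1508 bits


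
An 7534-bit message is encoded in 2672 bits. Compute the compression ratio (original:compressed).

Compression ratio = Original / Compressed
= 7534 / 2672 = 2.82:1


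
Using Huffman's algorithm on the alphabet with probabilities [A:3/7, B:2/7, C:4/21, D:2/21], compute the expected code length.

Huffman tree construction:
Combine smallest probabilities repeatedly
Resulting codes:
  A: 0 (length 1)
  B: 10 (length 2)
  C: 111 (length 3)
  D: 110 (length 3)
Average length = Σ p(s) × length(s) = 1.8571 bits


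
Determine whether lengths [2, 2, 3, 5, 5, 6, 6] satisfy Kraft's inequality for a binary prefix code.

Kraft inequality: Σ 2^(-l_i) ≤ 1 for prefix-free code
Calculating: 2^(-2) + 2^(-2) + 2^(-3) + 2^(-5) + 2^(-5) + 2^(-6) + 2^(-6)
= 0.25 + 0.25 + 0.125 + 0.03125 + 0.03125 + 0.015625 + 0.015625
= 0.7188
Since 0.7188 ≤ 1, prefix-free code exists


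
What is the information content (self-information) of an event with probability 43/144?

Information content I(x) = -log₂(p(x))
I = -log₂(43/144) = -log₂(0.2986)
I = 1.7437 bits


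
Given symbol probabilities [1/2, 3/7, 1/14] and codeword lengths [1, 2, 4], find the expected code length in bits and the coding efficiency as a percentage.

Average length L = Σ p_i × l_i = 1.6429 bits
Entropy H = 1.2958 bits
Efficiency η = H/L × 100% = 78.88%


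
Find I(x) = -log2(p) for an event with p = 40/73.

Information content I(x) = -log₂(p(x))
I = -log₂(40/73) = -log₂(0.5479)
I = 0.8679 bits


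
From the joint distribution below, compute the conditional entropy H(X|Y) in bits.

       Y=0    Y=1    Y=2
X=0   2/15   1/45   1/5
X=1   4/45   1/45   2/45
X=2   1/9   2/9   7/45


H(X|Y) = Σ_y p(y) H(X|Y=y)
  p(Y=0) = 1/3, H(X|Y=0) = 1.5656
  p(Y=1) = 4/15, H(X|Y=1) = 0.8167
  p(Y=2) = 2/5, H(X|Y=2) = 1.3821
H(X|Y) = 0.3333×1.5656 + 0.2667×0.8167 + 0.4000×1.3821 = 1.2925 bits


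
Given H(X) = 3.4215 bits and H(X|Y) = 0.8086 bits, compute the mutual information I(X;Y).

I(X;Y) = H(X) - H(X|Y)
I(X;Y) = 3.4215 - 0.8086 = 2.6129 bits


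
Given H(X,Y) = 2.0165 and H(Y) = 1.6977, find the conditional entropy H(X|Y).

Chain rule: H(X,Y) = H(X|Y) + H(Y)
H(X|Y) = H(X,Y) - H(Y) = 2.0165 - 1.6977 = 0.3188 bits


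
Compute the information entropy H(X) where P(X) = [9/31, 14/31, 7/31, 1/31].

H(X) = -Σ p(x) log₂ p(x)
  -9/31 × log₂(9/31) = 0.5180
  -14/31 × log₂(14/31) = 0.5179
  -7/31 × log₂(7/31) = 0.4848
  -1/31 × log₂(1/31) = 0.1598
H(X) = 1.6805 bits


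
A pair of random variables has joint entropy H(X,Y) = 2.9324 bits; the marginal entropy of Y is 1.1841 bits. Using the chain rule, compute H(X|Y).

Chain rule: H(X,Y) = H(X|Y) + H(Y)
H(X|Y) = H(X,Y) - H(Y) = 2.9324 - 1.1841 = 1.7483 bits


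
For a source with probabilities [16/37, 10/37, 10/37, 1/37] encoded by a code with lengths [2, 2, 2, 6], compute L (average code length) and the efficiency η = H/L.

Average length L = Σ p_i × l_i = 2.1081 bits
Entropy H = 1.6841 bits
Efficiency η = H/L × 100% = 79.89%


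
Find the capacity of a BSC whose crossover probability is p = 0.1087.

For BSC with error probability p:
C = 1 - H(p) where H(p) is binary entropy
H(0.1087) = -0.1087 × log₂(0.1087) - 0.8913 × log₂(0.8913)
H(p) = 0.4960
C = 1 - 0.4960 = 0.5040 bits/use


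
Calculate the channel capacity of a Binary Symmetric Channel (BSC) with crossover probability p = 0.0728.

For BSC with error probability p:
C = 1 - H(p) where H(p) is binary entropy
H(0.0728) = -0.0728 × log₂(0.0728) - 0.9272 × log₂(0.9272)
H(p) = 0.3763
C = 1 - 0.3763 = 0.6237 bits/use


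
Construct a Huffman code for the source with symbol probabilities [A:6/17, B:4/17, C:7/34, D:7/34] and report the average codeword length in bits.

Huffman tree construction:
Combine smallest probabilities repeatedly
Resulting codes:
  A: 11 (length 2)
  B: 10 (length 2)
  C: 00 (length 2)
  D: 01 (length 2)
Average length = Σ p(s) × length(s) = 2.0000 bits


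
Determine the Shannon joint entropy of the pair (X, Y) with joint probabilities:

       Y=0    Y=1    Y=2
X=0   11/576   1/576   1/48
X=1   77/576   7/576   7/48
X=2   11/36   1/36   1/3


H(X,Y) = -Σ p(x,y) log₂ p(x,y)
  p(0,0)=11/576: -0.0191 × log₂(0.0191) = 0.1091
  p(0,1)=1/576: -0.0017 × log₂(0.0017) = 0.0159
  p(0,2)=1/48: -0.0208 × log₂(0.0208) = 0.1164
  p(1,0)=77/576: -0.1337 × log₂(0.1337) = 0.3881
  p(1,1)=7/576: -0.0122 × log₂(0.0122) = 0.0773
  p(1,2)=7/48: -0.1458 × log₂(0.1458) = 0.4051
  p(2,0)=11/36: -0.3056 × log₂(0.3056) = 0.5227
  p(2,1)=1/36: -0.0278 × log₂(0.0278) = 0.1436
  p(2,2)=1/3: -0.3333 × log₂(0.3333) = 0.5283
H(X,Y) = 2.3064 bits


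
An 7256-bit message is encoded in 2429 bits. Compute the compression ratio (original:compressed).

Compression ratio = Original / Compressed
= 7256 / 2429 = 2.99:1


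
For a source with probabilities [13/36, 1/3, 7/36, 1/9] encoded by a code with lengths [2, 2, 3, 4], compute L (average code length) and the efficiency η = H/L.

Average length L = Σ p_i × l_i = 2.4167 bits
Entropy H = 1.8706 bits
Efficiency η = H/L × 100% = 77.40%


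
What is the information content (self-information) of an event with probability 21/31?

Information content I(x) = -log₂(p(x))
I = -log₂(21/31) = -log₂(0.6774)
I = 0.5619 bits


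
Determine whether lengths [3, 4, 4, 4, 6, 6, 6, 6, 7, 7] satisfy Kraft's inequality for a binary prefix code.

Kraft inequality: Σ 2^(-l_i) ≤ 1 for prefix-free code
Calculating: 2^(-3) + 2^(-4) + 2^(-4) + 2^(-4) + 2^(-6) + 2^(-6) + 2^(-6) + 2^(-6) + 2^(-7) + 2^(-7)
= 0.125 + 0.0625 + 0.0625 + 0.0625 + 0.015625 + 0.015625 + 0.015625 + 0.015625 + 0.0078125 + 0.0078125
= 0.3906
Since 0.3906 ≤ 1, prefix-free code exists


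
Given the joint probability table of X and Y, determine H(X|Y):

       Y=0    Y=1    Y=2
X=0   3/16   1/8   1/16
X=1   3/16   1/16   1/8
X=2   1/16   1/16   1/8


H(X|Y) = Σ_y p(y) H(X|Y=y)
  p(Y=0) = 7/16, H(X|Y=0) = 1.4488
  p(Y=1) = 1/4, H(X|Y=1) = 1.5000
  p(Y=2) = 5/16, H(X|Y=2) = 1.5219
H(X|Y) = 0.4375×1.4488 + 0.2500×1.5000 + 0.3125×1.5219 = 1.4845 bits


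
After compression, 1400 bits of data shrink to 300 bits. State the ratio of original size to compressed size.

Compression ratio = Original / Compressed
= 1400 / 300 = 4.67:1


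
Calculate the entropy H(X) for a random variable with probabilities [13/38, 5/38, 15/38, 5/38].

H(X) = -Σ p(x) log₂ p(x)
  -13/38 × log₂(13/38) = 0.5294
  -5/38 × log₂(5/38) = 0.3850
  -15/38 × log₂(15/38) = 0.5294
  -5/38 × log₂(5/38) = 0.3850
H(X) = 1.8288 bits


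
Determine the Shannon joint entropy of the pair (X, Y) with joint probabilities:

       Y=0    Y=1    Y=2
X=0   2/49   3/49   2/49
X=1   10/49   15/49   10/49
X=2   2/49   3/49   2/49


H(X,Y) = -Σ p(x,y) log₂ p(x,y)
  p(0,0)=2/49: -0.0408 × log₂(0.0408) = 0.1884
  p(0,1)=3/49: -0.0612 × log₂(0.0612) = 0.2467
  p(0,2)=2/49: -0.0408 × log₂(0.0408) = 0.1884
  p(1,0)=10/49: -0.2041 × log₂(0.2041) = 0.4679
  p(1,1)=15/49: -0.3061 × log₂(0.3061) = 0.5228
  p(1,2)=10/49: -0.2041 × log₂(0.2041) = 0.4679
  p(2,0)=2/49: -0.0408 × log₂(0.0408) = 0.1884
  p(2,1)=3/49: -0.0612 × log₂(0.0612) = 0.2467
  p(2,2)=2/49: -0.0408 × log₂(0.0408) = 0.1884
H(X,Y) = 2.7055 bits


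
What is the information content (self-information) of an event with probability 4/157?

Information content I(x) = -log₂(p(x))
I = -log₂(4/157) = -log₂(0.0255)
I = 5.2946 bits


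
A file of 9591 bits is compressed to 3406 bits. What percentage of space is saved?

Space savings = (1 - Compressed/Original) × 100%
= (1 - 3406/9591) × 100%
= 64.49%


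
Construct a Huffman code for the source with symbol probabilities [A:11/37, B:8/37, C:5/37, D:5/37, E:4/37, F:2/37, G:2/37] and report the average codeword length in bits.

Huffman tree construction:
Combine smallest probabilities repeatedly
Resulting codes:
  A: 11 (length 2)
  B: 00 (length 2)
  C: 100 (length 3)
  D: 101 (length 3)
  E: 010 (length 3)
  F: 0110 (length 4)
  G: 0111 (length 4)
Average length = Σ p(s) × length(s) = 2.5946 bits


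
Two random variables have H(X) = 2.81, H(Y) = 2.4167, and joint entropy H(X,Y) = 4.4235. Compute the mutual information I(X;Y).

I(X;Y) = H(X) + H(Y) - H(X,Y)
I(X;Y) = 2.81 + 2.4167 - 4.4235 = 0.8032 bits


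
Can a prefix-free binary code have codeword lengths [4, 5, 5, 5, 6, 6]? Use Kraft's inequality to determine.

Kraft inequality: Σ 2^(-l_i) ≤ 1 for prefix-free code
Calculating: 2^(-4) + 2^(-5) + 2^(-5) + 2^(-5) + 2^(-6) + 2^(-6)
= 0.0625 + 0.03125 + 0.03125 + 0.03125 + 0.015625 + 0.015625
= 0.1875
Since 0.1875 ≤ 1, prefix-free code exists


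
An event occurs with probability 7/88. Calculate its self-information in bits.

Information content I(x) = -log₂(p(x))
I = -log₂(7/88) = -log₂(0.0795)
I = 3.6521 bits


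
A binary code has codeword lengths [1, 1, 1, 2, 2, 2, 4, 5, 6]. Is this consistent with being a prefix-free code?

Kraft inequality: Σ 2^(-l_i) ≤ 1 for prefix-free code
Calculating: 2^(-1) + 2^(-1) + 2^(-1) + 2^(-2) + 2^(-2) + 2^(-2) + 2^(-4) + 2^(-5) + 2^(-6)
= 0.5 + 0.5 + 0.5 + 0.25 + 0.25 + 0.25 + 0.0625 + 0.03125 + 0.015625
= 2.3594
Since 2.3594 > 1, prefix-free code does not exist


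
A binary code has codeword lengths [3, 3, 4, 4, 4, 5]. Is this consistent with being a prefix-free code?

Kraft inequality: Σ 2^(-l_i) ≤ 1 for prefix-free code
Calculating: 2^(-3) + 2^(-3) + 2^(-4) + 2^(-4) + 2^(-4) + 2^(-5)
= 0.125 + 0.125 + 0.0625 + 0.0625 + 0.0625 + 0.03125
= 0.4688
Since 0.4688 ≤ 1, prefix-free code exists


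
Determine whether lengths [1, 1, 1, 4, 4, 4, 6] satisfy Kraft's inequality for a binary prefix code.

Kraft inequality: Σ 2^(-l_i) ≤ 1 for prefix-free code
Calculating: 2^(-1) + 2^(-1) + 2^(-1) + 2^(-4) + 2^(-4) + 2^(-4) + 2^(-6)
= 0.5 + 0.5 + 0.5 + 0.0625 + 0.0625 + 0.0625 + 0.015625
= 1.7031
Since 1.7031 > 1, prefix-free code does not exist


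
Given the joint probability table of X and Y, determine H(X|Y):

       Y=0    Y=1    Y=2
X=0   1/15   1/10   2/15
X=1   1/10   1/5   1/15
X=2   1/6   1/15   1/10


H(X|Y) = Σ_y p(y) H(X|Y=y)
  p(Y=0) = 1/3, H(X|Y=0) = 1.4855
  p(Y=1) = 11/30, H(X|Y=1) = 1.4354
  p(Y=2) = 3/10, H(X|Y=2) = 1.5305
H(X|Y) = 0.3333×1.4855 + 0.3667×1.4354 + 0.3000×1.5305 = 1.4806 bits


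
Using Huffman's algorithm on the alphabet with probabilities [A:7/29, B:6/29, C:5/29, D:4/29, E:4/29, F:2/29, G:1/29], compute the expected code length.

Huffman tree construction:
Combine smallest probabilities repeatedly
Resulting codes:
  A: 01 (length 2)
  B: 00 (length 2)
  C: 111 (length 3)
  D: 101 (length 3)
  E: 110 (length 3)
  F: 1001 (length 4)
  G: 1000 (length 4)
Average length = Σ p(s) × length(s) = 2.6552 bits


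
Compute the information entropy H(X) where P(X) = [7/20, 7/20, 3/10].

H(X) = -Σ p(x) log₂ p(x)
  -7/20 × log₂(7/20) = 0.5301
  -7/20 × log₂(7/20) = 0.5301
  -3/10 × log₂(3/10) = 0.5211
H(X) = 1.5813 bits


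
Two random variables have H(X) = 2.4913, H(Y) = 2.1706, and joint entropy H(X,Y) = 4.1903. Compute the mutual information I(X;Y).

I(X;Y) = H(X) + H(Y) - H(X,Y)
I(X;Y) = 2.4913 + 2.1706 - 4.1903 = 0.4716 bits


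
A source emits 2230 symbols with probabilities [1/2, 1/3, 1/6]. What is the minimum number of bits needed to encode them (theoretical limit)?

Entropy H = 1.4591 bits/symbol
Minimum bits = H × n = 1.4591 × 2230
= 3253.90 bits


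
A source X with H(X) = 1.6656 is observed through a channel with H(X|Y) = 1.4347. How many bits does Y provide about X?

I(X;Y) = H(X) - H(X|Y)
I(X;Y) = 1.6656 - 1.4347 = 0.2309 bits


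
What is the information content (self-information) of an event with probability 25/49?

Information content I(x) = -log₂(p(x))
I = -log₂(25/49) = -log₂(0.5102)
I = 0.9709 bits


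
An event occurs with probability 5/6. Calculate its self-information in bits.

Information content I(x) = -log₂(p(x))
I = -log₂(5/6) = -log₂(0.8333)
I = 0.2630 bits


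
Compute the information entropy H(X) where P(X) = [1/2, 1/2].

H(X) = -Σ p(x) log₂ p(x)
  -1/2 × log₂(1/2) = 0.5000
  -1/2 × log₂(1/2) = 0.5000
H(X) = 1.0000 bits
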